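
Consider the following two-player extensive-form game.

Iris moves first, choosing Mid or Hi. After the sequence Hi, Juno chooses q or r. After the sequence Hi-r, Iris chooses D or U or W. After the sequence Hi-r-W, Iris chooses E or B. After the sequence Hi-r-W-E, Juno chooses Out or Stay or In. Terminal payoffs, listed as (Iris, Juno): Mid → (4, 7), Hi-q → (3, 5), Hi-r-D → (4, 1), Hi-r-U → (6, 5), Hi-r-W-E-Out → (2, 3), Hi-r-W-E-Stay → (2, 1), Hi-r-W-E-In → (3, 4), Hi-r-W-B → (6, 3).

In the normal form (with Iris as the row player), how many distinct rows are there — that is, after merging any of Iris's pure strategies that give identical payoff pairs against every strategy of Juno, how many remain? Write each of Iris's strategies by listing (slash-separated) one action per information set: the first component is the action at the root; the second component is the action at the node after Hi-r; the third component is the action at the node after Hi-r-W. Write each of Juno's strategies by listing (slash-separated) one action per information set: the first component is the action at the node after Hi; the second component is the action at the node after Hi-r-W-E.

5

Iris has 12 pure strategies: Mid/D/E, Mid/D/B, Mid/U/E, Mid/U/B, Mid/W/E, Mid/W/B, Hi/D/E, Hi/D/B, Hi/U/E, Hi/U/B, Hi/W/E, Hi/W/B. Columns: q/Out, q/Stay, q/In, r/Out, r/Stay, r/In.
{Mid/D/E, Mid/D/B, Mid/U/E, Mid/U/B, Mid/W/E, Mid/W/B} → row (4,7) (4,7) (4,7) (4,7) (4,7) (4,7)
{Hi/D/E, Hi/D/B} → row (3,5) (3,5) (3,5) (4,1) (4,1) (4,1)
{Hi/U/E, Hi/U/B} → row (3,5) (3,5) (3,5) (6,5) (6,5) (6,5)
{Hi/W/E} → row (3,5) (3,5) (3,5) (2,3) (2,1) (3,4)
{Hi/W/B} → row (3,5) (3,5) (3,5) (6,3) (6,3) (6,3)
That's 5 distinct rows out of 12 strategies.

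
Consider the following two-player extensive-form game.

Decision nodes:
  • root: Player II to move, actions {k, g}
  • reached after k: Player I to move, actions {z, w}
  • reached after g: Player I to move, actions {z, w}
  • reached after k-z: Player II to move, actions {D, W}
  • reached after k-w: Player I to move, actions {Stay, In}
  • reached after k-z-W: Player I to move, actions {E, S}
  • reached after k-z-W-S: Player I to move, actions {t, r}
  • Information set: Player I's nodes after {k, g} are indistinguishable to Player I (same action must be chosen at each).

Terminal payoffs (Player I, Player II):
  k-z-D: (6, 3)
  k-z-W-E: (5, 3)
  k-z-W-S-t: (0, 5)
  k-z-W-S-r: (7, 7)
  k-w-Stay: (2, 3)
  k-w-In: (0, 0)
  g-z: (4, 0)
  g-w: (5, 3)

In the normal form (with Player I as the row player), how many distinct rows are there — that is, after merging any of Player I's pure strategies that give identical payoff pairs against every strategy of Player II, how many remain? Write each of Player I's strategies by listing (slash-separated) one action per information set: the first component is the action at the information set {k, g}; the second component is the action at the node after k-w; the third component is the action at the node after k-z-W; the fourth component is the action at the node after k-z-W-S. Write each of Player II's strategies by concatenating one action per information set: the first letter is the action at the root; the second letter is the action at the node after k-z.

Player I has 16 pure strategies: z/Stay/E/t, z/Stay/E/r, z/Stay/S/t, z/Stay/S/r, z/In/E/t, z/In/E/r, z/In/S/t, z/In/S/r, w/Stay/E/t, w/Stay/E/r, w/Stay/S/t, w/Stay/S/r, w/In/E/t, w/In/E/r, w/In/S/t, w/In/S/r. Columns: kD, kW, gD, gW.
{z/Stay/E/t, z/Stay/E/r, z/In/E/t, z/In/E/r} → row (6,3) (5,3) (4,0) (4,0)
{z/Stay/S/t, z/In/S/t} → row (6,3) (0,5) (4,0) (4,0)
{z/Stay/S/r, z/In/S/r} → row (6,3) (7,7) (4,0) (4,0)
{w/Stay/E/t, w/Stay/E/r, w/Stay/S/t, w/Stay/S/r} → row (2,3) (2,3) (5,3) (5,3)
{w/In/E/t, w/In/E/r, w/In/S/t, w/In/S/r} → row (0,0) (0,0) (5,3) (5,3)
That's 5 distinct rows out of 16 strategies.

5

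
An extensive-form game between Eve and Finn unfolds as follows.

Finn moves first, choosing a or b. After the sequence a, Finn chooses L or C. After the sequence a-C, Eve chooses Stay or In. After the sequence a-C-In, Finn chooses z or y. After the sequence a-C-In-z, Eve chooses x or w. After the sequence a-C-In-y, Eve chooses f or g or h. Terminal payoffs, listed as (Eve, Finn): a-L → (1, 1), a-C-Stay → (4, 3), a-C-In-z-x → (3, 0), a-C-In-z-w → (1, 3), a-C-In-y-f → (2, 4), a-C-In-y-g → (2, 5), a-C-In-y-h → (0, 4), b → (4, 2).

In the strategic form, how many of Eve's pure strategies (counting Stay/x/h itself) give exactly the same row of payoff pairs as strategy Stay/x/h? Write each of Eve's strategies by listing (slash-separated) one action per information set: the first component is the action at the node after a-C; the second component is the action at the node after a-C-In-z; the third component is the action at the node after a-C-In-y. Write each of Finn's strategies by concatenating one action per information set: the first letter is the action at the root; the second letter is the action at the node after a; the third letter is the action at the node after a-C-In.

6

Row for Stay/x/h (columns aLz, aLy, aCz, aCy, bLz, bLy, bCz, bCy): (1,1) (1,1) (4,3) (4,3) (4,2) (4,2) (4,2) (4,2).
Under Stay/x/h, Eve's choice at the node after a-C-In-z and at the node after a-C-In-y can never be reached regardless of what Finn does, so varying those choices leaves every outcome unchanged.
Holding the reachable choices fixed and varying the unreachable ones freely already gives 2 × 3 = 6 equivalent strategies.
No other strategy reproduces this row, so those 6 are the full class: Stay/x/f, Stay/x/g, Stay/x/h, Stay/w/f, Stay/w/g, Stay/w/h.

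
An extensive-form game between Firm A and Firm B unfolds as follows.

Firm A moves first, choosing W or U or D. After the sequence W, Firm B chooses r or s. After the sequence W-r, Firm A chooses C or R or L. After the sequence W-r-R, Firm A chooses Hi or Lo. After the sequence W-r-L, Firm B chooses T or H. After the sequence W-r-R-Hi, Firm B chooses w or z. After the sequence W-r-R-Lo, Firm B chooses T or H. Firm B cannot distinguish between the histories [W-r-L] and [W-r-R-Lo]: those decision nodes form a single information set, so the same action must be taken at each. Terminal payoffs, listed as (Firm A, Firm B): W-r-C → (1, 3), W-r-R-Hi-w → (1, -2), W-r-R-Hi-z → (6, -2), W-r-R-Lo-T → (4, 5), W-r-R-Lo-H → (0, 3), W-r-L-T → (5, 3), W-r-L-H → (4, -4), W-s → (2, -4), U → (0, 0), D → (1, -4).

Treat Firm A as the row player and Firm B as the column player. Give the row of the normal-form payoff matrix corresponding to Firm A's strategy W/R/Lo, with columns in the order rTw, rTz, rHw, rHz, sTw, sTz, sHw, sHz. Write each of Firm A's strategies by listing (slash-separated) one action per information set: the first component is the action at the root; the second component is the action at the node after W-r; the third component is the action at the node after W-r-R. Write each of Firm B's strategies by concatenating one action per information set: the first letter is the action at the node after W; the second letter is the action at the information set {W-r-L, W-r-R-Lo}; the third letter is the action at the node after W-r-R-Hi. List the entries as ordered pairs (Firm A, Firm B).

(4,5) (4,5) (0,3) (0,3) (2,-4) (2,-4) (2,-4) (2,-4)

vs rTw: Firm A plays W → Firm B plays r at [W] → Firm A plays R at [W-r] → Firm A plays Lo at [W-r-R] → Firm B plays T at [W-r-R-Lo] → (4, 5)
vs rTz: Firm A plays W → Firm B plays r at [W] → Firm A plays R at [W-r] → Firm A plays Lo at [W-r-R] → Firm B plays T at [W-r-R-Lo] → (4, 5)
vs rHw: Firm A plays W → Firm B plays r at [W] → Firm A plays R at [W-r] → Firm A plays Lo at [W-r-R] → Firm B plays H at [W-r-R-Lo] → (0, 3)
vs rHz: Firm A plays W → Firm B plays r at [W] → Firm A plays R at [W-r] → Firm A plays Lo at [W-r-R] → Firm B plays H at [W-r-R-Lo] → (0, 3)
vs sTw: Firm A plays W → Firm B plays s at [W] → (2, -4)
vs sTz: Firm A plays W → Firm B plays s at [W] → (2, -4)
vs sHw: Firm A plays W → Firm B plays s at [W] → (2, -4)
vs sHz: Firm A plays W → Firm B plays s at [W] → (2, -4)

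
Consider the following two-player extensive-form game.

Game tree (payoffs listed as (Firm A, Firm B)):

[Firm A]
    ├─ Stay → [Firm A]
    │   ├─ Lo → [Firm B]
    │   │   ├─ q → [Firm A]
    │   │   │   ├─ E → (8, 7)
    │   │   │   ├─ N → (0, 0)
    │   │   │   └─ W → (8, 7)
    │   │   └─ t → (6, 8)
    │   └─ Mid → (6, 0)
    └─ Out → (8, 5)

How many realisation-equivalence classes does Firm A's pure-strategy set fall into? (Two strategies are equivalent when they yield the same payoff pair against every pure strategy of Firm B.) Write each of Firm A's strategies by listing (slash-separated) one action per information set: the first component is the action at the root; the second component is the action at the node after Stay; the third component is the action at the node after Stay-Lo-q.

4

Firm A has 12 pure strategies: Stay/Lo/E, Stay/Lo/N, Stay/Lo/W, Stay/Mid/E, Stay/Mid/N, Stay/Mid/W, Out/Lo/E, Out/Lo/N, Out/Lo/W, Out/Mid/E, Out/Mid/N, Out/Mid/W. Columns: q, t.
{Stay/Lo/E, Stay/Lo/W} → row (8,7) (6,8)
{Stay/Lo/N} → row (0,0) (6,8)
{Stay/Mid/E, Stay/Mid/N, Stay/Mid/W} → row (6,0) (6,0)
{Out/Lo/E, Out/Lo/N, Out/Lo/W, Out/Mid/E, Out/Mid/N, Out/Mid/W} → row (8,5) (8,5)
That's 4 distinct rows out of 12 strategies.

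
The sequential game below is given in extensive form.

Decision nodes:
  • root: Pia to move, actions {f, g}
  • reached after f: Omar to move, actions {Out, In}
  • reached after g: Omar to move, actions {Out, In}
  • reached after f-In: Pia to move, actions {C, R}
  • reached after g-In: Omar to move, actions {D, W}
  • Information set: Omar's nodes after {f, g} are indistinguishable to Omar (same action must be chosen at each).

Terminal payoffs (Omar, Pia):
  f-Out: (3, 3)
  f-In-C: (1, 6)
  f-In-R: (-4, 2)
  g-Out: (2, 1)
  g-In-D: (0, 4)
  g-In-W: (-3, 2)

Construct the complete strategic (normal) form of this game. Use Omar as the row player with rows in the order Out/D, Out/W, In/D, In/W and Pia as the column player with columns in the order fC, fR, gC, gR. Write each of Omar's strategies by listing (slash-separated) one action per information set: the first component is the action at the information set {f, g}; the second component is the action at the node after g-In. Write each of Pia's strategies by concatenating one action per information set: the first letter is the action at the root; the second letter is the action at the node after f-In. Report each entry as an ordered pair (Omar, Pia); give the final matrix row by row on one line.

Out/D: (3,3) (3,3) (2,1) (2,1) | Out/W: (3,3) (3,3) (2,1) (2,1) | In/D: (1,6) (-4,2) (0,4) (0,4) | In/W: (1,6) (-4,2) (-3,2) (-3,2)

            fC       fR       gC       gR
Out/D    (3,3)    (3,3)    (2,1)    (2,1)
Out/W    (3,3)    (3,3)    (2,1)    (2,1)
 In/D    (1,6)   (-4,2)    (0,4)    (0,4)
 In/W    (1,6)   (-4,2)   (-3,2)   (-3,2)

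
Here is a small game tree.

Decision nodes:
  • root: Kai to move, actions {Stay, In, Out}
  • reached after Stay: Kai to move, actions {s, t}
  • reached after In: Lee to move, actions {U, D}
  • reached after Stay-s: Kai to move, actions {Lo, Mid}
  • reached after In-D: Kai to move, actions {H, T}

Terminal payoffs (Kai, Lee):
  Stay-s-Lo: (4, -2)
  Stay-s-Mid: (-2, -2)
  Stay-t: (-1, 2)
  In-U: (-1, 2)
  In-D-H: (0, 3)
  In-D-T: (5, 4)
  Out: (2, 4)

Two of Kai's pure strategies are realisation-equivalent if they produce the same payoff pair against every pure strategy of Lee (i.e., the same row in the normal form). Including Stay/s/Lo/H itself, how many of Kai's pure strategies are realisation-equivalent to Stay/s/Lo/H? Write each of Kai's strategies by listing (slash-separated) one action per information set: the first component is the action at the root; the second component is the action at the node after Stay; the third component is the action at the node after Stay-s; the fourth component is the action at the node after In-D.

Row for Stay/s/Lo/H (columns U, D): (4,-2) (4,-2).
Under Stay/s/Lo/H, Kai's choice at the node after In-D can never be reached regardless of what Lee does, so varying those choices leaves every outcome unchanged.
Holding the reachable choices fixed and varying the unreachable one freely already gives 2 equivalent strategies.
No other strategy reproduces this row, so those 2 are the full class: Stay/s/Lo/H, Stay/s/Lo/T.

2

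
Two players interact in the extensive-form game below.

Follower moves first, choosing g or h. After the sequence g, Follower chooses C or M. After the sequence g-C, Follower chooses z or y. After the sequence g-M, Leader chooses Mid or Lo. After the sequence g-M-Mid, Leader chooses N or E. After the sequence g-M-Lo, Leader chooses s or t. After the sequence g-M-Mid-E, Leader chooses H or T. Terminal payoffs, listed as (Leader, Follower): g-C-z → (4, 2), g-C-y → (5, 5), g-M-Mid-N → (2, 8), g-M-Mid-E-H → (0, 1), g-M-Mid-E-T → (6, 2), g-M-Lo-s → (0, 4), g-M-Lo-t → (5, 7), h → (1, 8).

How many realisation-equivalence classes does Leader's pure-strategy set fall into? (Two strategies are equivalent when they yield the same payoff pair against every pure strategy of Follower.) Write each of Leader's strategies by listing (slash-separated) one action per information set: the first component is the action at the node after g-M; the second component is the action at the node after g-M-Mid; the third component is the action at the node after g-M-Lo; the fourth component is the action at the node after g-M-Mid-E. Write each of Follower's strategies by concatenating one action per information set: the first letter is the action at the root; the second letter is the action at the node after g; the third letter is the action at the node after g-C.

Leader has 16 pure strategies: Mid/N/s/H, Mid/N/s/T, Mid/N/t/H, Mid/N/t/T, Mid/E/s/H, Mid/E/s/T, Mid/E/t/H, Mid/E/t/T, Lo/N/s/H, Lo/N/s/T, Lo/N/t/H, Lo/N/t/T, Lo/E/s/H, Lo/E/s/T, Lo/E/t/H, Lo/E/t/T. Columns: gCz, gCy, gMz, gMy, hCz, hCy, hMz, hMy.
{Mid/N/s/H, Mid/N/s/T, Mid/N/t/H, Mid/N/t/T} → row (4,2) (5,5) (2,8) (2,8) (1,8) (1,8) (1,8) (1,8)
{Mid/E/s/H, Mid/E/t/H} → row (4,2) (5,5) (0,1) (0,1) (1,8) (1,8) (1,8) (1,8)
{Mid/E/s/T, Mid/E/t/T} → row (4,2) (5,5) (6,2) (6,2) (1,8) (1,8) (1,8) (1,8)
{Lo/N/s/H, Lo/N/s/T, Lo/E/s/H, Lo/E/s/T} → row (4,2) (5,5) (0,4) (0,4) (1,8) (1,8) (1,8) (1,8)
{Lo/N/t/H, Lo/N/t/T, Lo/E/t/H, Lo/E/t/T} → row (4,2) (5,5) (5,7) (5,7) (1,8) (1,8) (1,8) (1,8)
That's 5 distinct rows out of 16 strategies.

5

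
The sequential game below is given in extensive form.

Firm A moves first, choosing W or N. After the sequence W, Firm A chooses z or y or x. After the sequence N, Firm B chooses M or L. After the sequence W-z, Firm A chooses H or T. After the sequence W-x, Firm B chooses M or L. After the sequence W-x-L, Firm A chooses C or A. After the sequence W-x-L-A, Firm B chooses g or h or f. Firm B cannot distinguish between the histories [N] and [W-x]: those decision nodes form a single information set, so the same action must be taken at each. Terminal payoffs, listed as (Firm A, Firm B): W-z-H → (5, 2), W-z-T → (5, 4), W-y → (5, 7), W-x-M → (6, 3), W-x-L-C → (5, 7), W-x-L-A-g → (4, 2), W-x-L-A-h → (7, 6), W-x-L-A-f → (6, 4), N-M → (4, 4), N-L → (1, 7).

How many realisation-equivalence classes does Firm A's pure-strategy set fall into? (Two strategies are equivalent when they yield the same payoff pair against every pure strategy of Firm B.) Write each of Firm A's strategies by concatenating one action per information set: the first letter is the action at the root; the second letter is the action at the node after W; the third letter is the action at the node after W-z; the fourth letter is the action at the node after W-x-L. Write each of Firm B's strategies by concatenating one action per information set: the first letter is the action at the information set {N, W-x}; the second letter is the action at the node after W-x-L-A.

Firm A has 24 pure strategies: WzHC, WzHA, WzTC, WzTA, WyHC, WyHA, WyTC, WyTA, WxHC, WxHA, WxTC, WxTA, NzHC, NzHA, NzTC, NzTA, NyHC, NyHA, NyTC, NyTA, NxHC, NxHA, NxTC, NxTA. Columns: Mg, Mh, Mf, Lg, Lh, Lf.
{WzHC, WzHA} → row (5,2) (5,2) (5,2) (5,2) (5,2) (5,2)
{WzTC, WzTA} → row (5,4) (5,4) (5,4) (5,4) (5,4) (5,4)
{WyHC, WyHA, WyTC, WyTA} → row (5,7) (5,7) (5,7) (5,7) (5,7) (5,7)
{WxHC, WxTC} → row (6,3) (6,3) (6,3) (5,7) (5,7) (5,7)
{WxHA, WxTA} → row (6,3) (6,3) (6,3) (4,2) (7,6) (6,4)
{NzHC, NzHA, NzTC, NzTA, NyHC, NyHA, NyTC, NyTA, NxHC, NxHA, NxTC, NxTA} → row (4,4) (4,4) (4,4) (1,7) (1,7) (1,7)
That's 6 distinct rows out of 24 strategies.

6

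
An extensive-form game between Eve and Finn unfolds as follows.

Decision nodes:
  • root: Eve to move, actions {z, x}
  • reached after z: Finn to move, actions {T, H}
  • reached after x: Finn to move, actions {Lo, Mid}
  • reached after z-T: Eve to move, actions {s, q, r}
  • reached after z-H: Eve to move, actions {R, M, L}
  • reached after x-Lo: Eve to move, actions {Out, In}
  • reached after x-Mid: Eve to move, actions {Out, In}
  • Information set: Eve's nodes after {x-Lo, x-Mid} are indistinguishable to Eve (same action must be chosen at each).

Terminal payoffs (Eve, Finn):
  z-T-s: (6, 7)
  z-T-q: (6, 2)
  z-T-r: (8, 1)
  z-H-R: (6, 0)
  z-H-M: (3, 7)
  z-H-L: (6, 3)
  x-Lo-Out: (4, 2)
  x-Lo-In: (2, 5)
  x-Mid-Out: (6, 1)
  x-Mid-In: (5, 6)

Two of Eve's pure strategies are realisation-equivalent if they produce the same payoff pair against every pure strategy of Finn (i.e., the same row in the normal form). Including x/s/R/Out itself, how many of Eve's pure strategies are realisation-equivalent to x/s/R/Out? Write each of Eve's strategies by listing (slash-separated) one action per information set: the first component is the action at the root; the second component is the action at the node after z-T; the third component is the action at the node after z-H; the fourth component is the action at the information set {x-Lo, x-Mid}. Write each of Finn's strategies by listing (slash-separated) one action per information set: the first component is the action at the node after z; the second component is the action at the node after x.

Row for x/s/R/Out (columns T/Lo, T/Mid, H/Lo, H/Mid): (4,2) (6,1) (4,2) (6,1).
Under x/s/R/Out, Eve's choice at the node after z-T and at the node after z-H can never be reached regardless of what Finn does, so varying those choices leaves every outcome unchanged.
Holding the reachable choices fixed and varying the unreachable ones freely already gives 3 × 3 = 9 equivalent strategies.
No other strategy reproduces this row, so those 9 are the full class: x/s/R/Out, x/s/M/Out, x/s/L/Out, x/q/R/Out, x/q/M/Out, x/q/L/Out, x/r/R/Out, x/r/M/Out, x/r/L/Out.

9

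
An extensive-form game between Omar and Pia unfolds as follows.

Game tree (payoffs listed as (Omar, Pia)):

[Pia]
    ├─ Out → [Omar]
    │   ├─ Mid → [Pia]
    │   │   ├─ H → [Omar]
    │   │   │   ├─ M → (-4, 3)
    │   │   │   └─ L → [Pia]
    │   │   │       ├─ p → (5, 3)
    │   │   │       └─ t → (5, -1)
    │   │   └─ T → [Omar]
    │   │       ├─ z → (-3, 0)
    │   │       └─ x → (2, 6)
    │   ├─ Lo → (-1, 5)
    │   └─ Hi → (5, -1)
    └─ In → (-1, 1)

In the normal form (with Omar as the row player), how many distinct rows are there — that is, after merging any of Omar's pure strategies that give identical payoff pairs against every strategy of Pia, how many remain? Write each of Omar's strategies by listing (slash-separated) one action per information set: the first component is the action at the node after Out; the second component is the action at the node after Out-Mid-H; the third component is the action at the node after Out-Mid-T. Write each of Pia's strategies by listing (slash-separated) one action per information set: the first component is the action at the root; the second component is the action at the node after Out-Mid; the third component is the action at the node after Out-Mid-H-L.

Omar has 12 pure strategies: Mid/M/z, Mid/M/x, Mid/L/z, Mid/L/x, Lo/M/z, Lo/M/x, Lo/L/z, Lo/L/x, Hi/M/z, Hi/M/x, Hi/L/z, Hi/L/x. Columns: Out/H/p, Out/H/t, Out/T/p, Out/T/t, In/H/p, In/H/t, In/T/p, In/T/t.
{Mid/M/z} → row (-4,3) (-4,3) (-3,0) (-3,0) (-1,1) (-1,1) (-1,1) (-1,1)
{Mid/M/x} → row (-4,3) (-4,3) (2,6) (2,6) (-1,1) (-1,1) (-1,1) (-1,1)
{Mid/L/z} → row (5,3) (5,-1) (-3,0) (-3,0) (-1,1) (-1,1) (-1,1) (-1,1)
{Mid/L/x} → row (5,3) (5,-1) (2,6) (2,6) (-1,1) (-1,1) (-1,1) (-1,1)
{Lo/M/z, Lo/M/x, Lo/L/z, Lo/L/x} → row (-1,5) (-1,5) (-1,5) (-1,5) (-1,1) (-1,1) (-1,1) (-1,1)
{Hi/M/z, Hi/M/x, Hi/L/z, Hi/L/x} → row (5,-1) (5,-1) (5,-1) (5,-1) (-1,1) (-1,1) (-1,1) (-1,1)
That's 6 distinct rows out of 12 strategies.

6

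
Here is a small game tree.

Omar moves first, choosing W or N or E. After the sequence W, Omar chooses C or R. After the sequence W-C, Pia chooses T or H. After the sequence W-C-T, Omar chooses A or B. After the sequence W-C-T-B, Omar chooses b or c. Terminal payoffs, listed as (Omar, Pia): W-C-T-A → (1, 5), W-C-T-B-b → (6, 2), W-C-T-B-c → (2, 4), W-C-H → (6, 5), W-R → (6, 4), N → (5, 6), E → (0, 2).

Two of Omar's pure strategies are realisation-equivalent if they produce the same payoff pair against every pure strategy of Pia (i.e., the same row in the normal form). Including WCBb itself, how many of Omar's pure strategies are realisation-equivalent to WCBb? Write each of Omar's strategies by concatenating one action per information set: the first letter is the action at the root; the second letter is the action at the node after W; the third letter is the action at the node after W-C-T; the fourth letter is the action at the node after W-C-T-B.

Row for WCBb (columns T, H): (6,2) (6,5).
Every one of Omar's information sets is on the play path for some reply by Pia when Omar follows WCBb.
Changing the action at any of them therefore changes at least one column, so only WCBb itself gives this row.

1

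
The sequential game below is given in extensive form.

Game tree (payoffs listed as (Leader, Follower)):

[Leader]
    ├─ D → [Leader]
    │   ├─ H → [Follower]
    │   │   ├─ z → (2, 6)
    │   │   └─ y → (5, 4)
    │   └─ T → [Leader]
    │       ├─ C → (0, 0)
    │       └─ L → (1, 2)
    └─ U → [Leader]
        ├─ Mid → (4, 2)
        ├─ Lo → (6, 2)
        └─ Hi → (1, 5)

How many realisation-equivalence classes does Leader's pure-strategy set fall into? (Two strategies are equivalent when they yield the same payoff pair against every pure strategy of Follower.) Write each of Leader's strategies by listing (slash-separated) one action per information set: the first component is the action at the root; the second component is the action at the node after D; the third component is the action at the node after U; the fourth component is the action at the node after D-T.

6

Leader has 24 pure strategies: D/H/Mid/C, D/H/Mid/L, D/H/Lo/C, D/H/Lo/L, D/H/Hi/C, D/H/Hi/L, D/T/Mid/C, D/T/Mid/L, D/T/Lo/C, D/T/Lo/L, D/T/Hi/C, D/T/Hi/L, U/H/Mid/C, U/H/Mid/L, U/H/Lo/C, U/H/Lo/L, U/H/Hi/C, U/H/Hi/L, U/T/Mid/C, U/T/Mid/L, U/T/Lo/C, U/T/Lo/L, U/T/Hi/C, U/T/Hi/L. Columns: z, y.
{D/H/Mid/C, D/H/Mid/L, D/H/Lo/C, D/H/Lo/L, D/H/Hi/C, D/H/Hi/L} → row (2,6) (5,4)
{D/T/Mid/C, D/T/Lo/C, D/T/Hi/C} → row (0,0) (0,0)
{D/T/Mid/L, D/T/Lo/L, D/T/Hi/L} → row (1,2) (1,2)
{U/H/Mid/C, U/H/Mid/L, U/T/Mid/C, U/T/Mid/L} → row (4,2) (4,2)
{U/H/Lo/C, U/H/Lo/L, U/T/Lo/C, U/T/Lo/L} → row (6,2) (6,2)
{U/H/Hi/C, U/H/Hi/L, U/T/Hi/C, U/T/Hi/L} → row (1,5) (1,5)
That's 6 distinct rows out of 24 strategies.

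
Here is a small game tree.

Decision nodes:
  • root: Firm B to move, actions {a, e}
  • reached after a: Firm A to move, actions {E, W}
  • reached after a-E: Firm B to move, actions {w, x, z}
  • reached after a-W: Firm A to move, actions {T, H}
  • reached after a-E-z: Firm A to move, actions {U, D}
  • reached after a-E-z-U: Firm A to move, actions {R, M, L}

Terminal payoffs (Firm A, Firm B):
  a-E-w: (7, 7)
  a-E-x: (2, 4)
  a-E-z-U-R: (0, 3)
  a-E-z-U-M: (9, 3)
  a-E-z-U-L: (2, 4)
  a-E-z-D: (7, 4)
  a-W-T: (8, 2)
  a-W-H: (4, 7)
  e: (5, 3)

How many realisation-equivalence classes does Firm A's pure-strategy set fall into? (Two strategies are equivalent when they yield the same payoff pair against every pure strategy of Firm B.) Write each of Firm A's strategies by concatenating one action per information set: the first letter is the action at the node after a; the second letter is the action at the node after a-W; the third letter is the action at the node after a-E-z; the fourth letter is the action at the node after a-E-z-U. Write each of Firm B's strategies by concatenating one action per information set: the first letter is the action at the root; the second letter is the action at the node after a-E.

Firm A has 24 pure strategies: ETUR, ETUM, ETUL, ETDR, ETDM, ETDL, EHUR, EHUM, EHUL, EHDR, EHDM, EHDL, WTUR, WTUM, WTUL, WTDR, WTDM, WTDL, WHUR, WHUM, WHUL, WHDR, WHDM, WHDL. Columns: aw, ax, az, ew, ex, ez.
{ETUR, EHUR} → row (7,7) (2,4) (0,3) (5,3) (5,3) (5,3)
{ETUM, EHUM} → row (7,7) (2,4) (9,3) (5,3) (5,3) (5,3)
{ETUL, EHUL} → row (7,7) (2,4) (2,4) (5,3) (5,3) (5,3)
{ETDR, ETDM, ETDL, EHDR, EHDM, EHDL} → row (7,7) (2,4) (7,4) (5,3) (5,3) (5,3)
{WTUR, WTUM, WTUL, WTDR, WTDM, WTDL} → row (8,2) (8,2) (8,2) (5,3) (5,3) (5,3)
{WHUR, WHUM, WHUL, WHDR, WHDM, WHDL} → row (4,7) (4,7) (4,7) (5,3) (5,3) (5,3)
That's 6 distinct rows out of 24 strategies.

6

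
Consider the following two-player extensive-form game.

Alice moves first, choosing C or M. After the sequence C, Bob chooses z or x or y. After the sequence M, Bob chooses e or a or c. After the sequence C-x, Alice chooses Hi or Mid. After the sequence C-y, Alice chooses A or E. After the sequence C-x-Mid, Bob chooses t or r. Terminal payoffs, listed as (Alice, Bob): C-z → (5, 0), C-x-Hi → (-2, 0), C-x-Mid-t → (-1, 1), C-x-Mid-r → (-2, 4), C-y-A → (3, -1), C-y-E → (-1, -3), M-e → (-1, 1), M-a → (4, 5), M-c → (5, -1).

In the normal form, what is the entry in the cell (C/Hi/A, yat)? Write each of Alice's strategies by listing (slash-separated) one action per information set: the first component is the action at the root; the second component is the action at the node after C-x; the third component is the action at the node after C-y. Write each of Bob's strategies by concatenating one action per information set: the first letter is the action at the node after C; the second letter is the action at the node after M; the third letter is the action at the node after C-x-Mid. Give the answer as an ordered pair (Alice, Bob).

Trace the play path from the root:
  Alice plays C
  Bob plays y at [C]
  Alice plays A at [C-y]
→ terminal payoff (3, -1).
(Alice's choice at the node after C-x is never reached on this path, so it doesn't affect the outcome.)

(3, -1)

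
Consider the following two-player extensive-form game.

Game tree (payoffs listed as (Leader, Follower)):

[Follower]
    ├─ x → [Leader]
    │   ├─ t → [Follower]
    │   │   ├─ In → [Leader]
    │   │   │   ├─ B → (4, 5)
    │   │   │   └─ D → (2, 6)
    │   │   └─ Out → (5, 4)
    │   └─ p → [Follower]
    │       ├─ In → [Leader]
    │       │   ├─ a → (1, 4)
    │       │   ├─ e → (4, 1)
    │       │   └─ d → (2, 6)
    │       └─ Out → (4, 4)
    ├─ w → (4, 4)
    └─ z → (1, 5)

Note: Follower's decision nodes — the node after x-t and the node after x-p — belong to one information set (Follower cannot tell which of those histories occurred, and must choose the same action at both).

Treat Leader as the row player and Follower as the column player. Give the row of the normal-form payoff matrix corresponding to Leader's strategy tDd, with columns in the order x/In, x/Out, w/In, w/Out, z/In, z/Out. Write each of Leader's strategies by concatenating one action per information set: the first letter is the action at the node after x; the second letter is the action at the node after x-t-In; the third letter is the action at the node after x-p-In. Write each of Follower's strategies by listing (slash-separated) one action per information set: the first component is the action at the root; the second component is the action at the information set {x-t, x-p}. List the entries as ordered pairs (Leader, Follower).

vs x/In: Follower plays x → Leader plays t at [x] → Follower plays In at [x-t] → Leader plays D at [x-t-In] → (2, 6)
vs x/Out: Follower plays x → Leader plays t at [x] → Follower plays Out at [x-t] → (5, 4)
vs w/In: Follower plays w → (4, 4)
vs w/Out: Follower plays w → (4, 4)
vs z/In: Follower plays z → (1, 5)
vs z/Out: Follower plays z → (1, 5)

(2,6) (5,4) (4,4) (4,4) (1,5) (1,5)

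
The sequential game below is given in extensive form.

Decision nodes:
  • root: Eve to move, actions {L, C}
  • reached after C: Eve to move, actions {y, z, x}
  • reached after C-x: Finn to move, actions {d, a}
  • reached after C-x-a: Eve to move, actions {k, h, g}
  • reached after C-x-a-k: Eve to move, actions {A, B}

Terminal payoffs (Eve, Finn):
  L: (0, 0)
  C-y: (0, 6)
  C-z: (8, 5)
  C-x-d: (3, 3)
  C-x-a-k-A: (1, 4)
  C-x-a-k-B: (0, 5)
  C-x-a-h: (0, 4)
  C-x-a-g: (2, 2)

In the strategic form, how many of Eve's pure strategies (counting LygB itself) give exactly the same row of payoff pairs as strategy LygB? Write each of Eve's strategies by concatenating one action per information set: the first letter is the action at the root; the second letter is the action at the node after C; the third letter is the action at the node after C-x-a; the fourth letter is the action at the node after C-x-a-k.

18

Row for LygB (columns d, a): (0,0) (0,0).
Under LygB, Eve's choice at the node after C and at the node after C-x-a and at the node after C-x-a-k can never be reached regardless of what Finn does, so varying those choices leaves every outcome unchanged.
Holding the reachable choices fixed and varying the unreachable ones freely already gives 3 × 3 × 2 = 18 equivalent strategies.
No other strategy reproduces this row, so those 18 are the full class: LykA, LykB, LyhA, LyhB, LygA, LygB, LzkA, LzkB, LzhA, LzhB, LzgA, LzgB, LxkA, LxkB, LxhA, LxhB, LxgA, LxgB.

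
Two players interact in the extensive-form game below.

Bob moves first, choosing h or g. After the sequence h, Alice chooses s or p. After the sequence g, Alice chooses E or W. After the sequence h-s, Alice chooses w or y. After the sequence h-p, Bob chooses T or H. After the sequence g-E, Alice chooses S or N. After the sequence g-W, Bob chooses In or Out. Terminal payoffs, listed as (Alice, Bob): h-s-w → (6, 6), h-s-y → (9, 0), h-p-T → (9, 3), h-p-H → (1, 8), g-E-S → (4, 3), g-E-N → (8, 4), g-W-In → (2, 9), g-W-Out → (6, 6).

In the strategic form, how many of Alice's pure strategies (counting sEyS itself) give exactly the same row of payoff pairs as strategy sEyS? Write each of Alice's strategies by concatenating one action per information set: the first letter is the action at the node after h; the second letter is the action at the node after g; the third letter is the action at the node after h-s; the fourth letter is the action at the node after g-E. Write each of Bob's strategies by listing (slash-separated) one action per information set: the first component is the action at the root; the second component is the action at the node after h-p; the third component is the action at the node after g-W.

1

Row for sEyS (columns h/T/In, h/T/Out, h/H/In, h/H/Out, g/T/In, g/T/Out, g/H/In, g/H/Out): (9,0) (9,0) (9,0) (9,0) (4,3) (4,3) (4,3) (4,3).
Every one of Alice's information sets is on the play path for some reply by Bob when Alice follows sEyS.
Changing the action at any of them therefore changes at least one column, so only sEyS itself gives this row.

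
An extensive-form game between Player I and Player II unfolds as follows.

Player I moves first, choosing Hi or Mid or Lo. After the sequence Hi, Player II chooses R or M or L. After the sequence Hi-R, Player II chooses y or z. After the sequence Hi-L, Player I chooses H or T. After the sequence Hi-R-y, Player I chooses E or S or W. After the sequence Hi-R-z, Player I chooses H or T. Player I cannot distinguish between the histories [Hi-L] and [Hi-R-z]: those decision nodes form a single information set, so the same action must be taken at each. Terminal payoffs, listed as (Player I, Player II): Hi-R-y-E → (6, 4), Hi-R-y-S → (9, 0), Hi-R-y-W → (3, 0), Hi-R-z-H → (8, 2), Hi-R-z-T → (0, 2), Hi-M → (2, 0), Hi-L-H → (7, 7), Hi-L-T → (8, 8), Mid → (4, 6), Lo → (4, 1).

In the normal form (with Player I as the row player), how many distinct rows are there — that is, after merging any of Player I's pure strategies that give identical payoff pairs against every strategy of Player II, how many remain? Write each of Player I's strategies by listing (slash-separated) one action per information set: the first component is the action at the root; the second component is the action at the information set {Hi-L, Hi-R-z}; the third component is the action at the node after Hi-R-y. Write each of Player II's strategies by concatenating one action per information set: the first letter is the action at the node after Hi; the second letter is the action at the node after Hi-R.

8

Player I has 18 pure strategies: Hi/H/E, Hi/H/S, Hi/H/W, Hi/T/E, Hi/T/S, Hi/T/W, Mid/H/E, Mid/H/S, Mid/H/W, Mid/T/E, Mid/T/S, Mid/T/W, Lo/H/E, Lo/H/S, Lo/H/W, Lo/T/E, Lo/T/S, Lo/T/W. Columns: Ry, Rz, My, Mz, Ly, Lz.
{Hi/H/E} → row (6,4) (8,2) (2,0) (2,0) (7,7) (7,7)
{Hi/H/S} → row (9,0) (8,2) (2,0) (2,0) (7,7) (7,7)
{Hi/H/W} → row (3,0) (8,2) (2,0) (2,0) (7,7) (7,7)
{Hi/T/E} → row (6,4) (0,2) (2,0) (2,0) (8,8) (8,8)
{Hi/T/S} → row (9,0) (0,2) (2,0) (2,0) (8,8) (8,8)
{Hi/T/W} → row (3,0) (0,2) (2,0) (2,0) (8,8) (8,8)
{Mid/H/E, Mid/H/S, Mid/H/W, Mid/T/E, Mid/T/S, Mid/T/W} → row (4,6) (4,6) (4,6) (4,6) (4,6) (4,6)
{Lo/H/E, Lo/H/S, Lo/H/W, Lo/T/E, Lo/T/S, Lo/T/W} → row (4,1) (4,1) (4,1) (4,1) (4,1) (4,1)
That's 8 distinct rows out of 18 strategies.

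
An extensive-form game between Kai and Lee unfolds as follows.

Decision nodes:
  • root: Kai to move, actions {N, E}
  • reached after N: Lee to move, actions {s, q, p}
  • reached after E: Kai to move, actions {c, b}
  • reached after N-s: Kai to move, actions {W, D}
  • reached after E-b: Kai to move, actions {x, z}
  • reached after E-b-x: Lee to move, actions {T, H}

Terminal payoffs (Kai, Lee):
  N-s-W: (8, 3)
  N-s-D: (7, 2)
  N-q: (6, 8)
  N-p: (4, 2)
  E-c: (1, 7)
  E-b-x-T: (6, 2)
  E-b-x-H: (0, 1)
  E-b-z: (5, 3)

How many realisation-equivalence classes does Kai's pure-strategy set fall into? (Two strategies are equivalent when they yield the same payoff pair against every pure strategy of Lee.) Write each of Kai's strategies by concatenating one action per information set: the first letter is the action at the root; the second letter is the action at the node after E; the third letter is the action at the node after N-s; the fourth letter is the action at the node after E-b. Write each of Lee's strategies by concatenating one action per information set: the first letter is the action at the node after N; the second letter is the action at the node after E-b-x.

Kai has 16 pure strategies: NcWx, NcWz, NcDx, NcDz, NbWx, NbWz, NbDx, NbDz, EcWx, EcWz, EcDx, EcDz, EbWx, EbWz, EbDx, EbDz. Columns: sT, sH, qT, qH, pT, pH.
{NcWx, NcWz, NbWx, NbWz} → row (8,3) (8,3) (6,8) (6,8) (4,2) (4,2)
{NcDx, NcDz, NbDx, NbDz} → row (7,2) (7,2) (6,8) (6,8) (4,2) (4,2)
{EcWx, EcWz, EcDx, EcDz} → row (1,7) (1,7) (1,7) (1,7) (1,7) (1,7)
{EbWx, EbDx} → row (6,2) (0,1) (6,2) (0,1) (6,2) (0,1)
{EbWz, EbDz} → row (5,3) (5,3) (5,3) (5,3) (5,3) (5,3)
That's 5 distinct rows out of 16 strategies.

5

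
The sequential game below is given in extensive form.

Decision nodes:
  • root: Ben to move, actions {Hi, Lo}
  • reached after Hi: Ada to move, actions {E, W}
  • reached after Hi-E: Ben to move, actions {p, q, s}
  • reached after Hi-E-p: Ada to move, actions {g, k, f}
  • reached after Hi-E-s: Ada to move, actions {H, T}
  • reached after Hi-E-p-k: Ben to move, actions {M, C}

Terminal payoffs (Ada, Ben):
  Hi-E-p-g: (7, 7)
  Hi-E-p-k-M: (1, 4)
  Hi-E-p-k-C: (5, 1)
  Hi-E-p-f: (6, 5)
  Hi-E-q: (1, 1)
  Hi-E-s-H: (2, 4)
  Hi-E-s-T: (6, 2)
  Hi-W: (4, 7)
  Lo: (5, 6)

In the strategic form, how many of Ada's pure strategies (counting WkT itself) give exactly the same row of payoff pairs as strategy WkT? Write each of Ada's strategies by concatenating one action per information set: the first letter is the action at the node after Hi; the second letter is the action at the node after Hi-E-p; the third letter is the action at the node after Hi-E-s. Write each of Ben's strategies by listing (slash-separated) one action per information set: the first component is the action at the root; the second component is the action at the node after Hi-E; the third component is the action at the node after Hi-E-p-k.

6

Row for WkT (columns Hi/p/M, Hi/p/C, Hi/q/M, Hi/q/C, Hi/s/M, Hi/s/C, Lo/p/M, Lo/p/C, Lo/q/M, Lo/q/C, Lo/s/M, Lo/s/C): (4,7) (4,7) (4,7) (4,7) (4,7) (4,7) (5,6) (5,6) (5,6) (5,6) (5,6) (5,6).
Under WkT, Ada's choice at the node after Hi-E-p and at the node after Hi-E-s can never be reached regardless of what Ben does, so varying those choices leaves every outcome unchanged.
Holding the reachable choices fixed and varying the unreachable ones freely already gives 3 × 2 = 6 equivalent strategies.
No other strategy reproduces this row, so those 6 are the full class: WgH, WgT, WkH, WkT, WfH, WfT.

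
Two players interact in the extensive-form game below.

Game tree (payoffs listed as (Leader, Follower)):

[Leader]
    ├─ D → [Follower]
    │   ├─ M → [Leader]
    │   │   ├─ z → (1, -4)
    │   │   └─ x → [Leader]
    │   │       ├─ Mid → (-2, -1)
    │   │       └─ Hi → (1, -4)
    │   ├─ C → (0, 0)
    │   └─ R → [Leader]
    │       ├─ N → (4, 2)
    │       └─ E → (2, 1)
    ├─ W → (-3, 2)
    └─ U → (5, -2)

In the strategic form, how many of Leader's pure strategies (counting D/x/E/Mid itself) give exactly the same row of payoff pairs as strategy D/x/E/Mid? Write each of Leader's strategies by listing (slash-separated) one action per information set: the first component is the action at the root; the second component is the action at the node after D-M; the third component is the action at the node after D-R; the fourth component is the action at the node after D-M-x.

Row for D/x/E/Mid (columns M, C, R): (-2,-1) (0,0) (2,1).
Every one of Leader's information sets is on the play path for some reply by Follower when Leader follows D/x/E/Mid.
Changing the action at any of them therefore changes at least one column, so only D/x/E/Mid itself gives this row.

1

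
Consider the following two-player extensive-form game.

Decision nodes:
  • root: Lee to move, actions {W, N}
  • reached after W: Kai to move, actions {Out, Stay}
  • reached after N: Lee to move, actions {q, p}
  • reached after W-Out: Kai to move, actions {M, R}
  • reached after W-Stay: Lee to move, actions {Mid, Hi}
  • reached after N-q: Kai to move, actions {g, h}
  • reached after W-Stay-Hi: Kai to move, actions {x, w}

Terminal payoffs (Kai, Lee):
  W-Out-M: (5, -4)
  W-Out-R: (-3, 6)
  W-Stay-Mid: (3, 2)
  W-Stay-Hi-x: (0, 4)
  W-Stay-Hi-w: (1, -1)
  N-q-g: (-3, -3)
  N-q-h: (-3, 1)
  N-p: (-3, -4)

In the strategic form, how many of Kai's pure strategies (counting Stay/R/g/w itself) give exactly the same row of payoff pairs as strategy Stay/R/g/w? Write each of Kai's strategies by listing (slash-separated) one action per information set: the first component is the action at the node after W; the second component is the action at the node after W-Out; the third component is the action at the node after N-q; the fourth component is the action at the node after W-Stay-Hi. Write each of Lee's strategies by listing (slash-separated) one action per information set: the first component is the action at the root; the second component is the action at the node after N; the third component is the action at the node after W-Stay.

Row for Stay/R/g/w (columns W/q/Mid, W/q/Hi, W/p/Mid, W/p/Hi, N/q/Mid, N/q/Hi, N/p/Mid, N/p/Hi): (3,2) (1,-1) (3,2) (1,-1) (-3,-3) (-3,-3) (-3,-4) (-3,-4).
Under Stay/R/g/w, Kai's choice at the node after W-Out can never be reached regardless of what Lee does, so varying those choices leaves every outcome unchanged.
Holding the reachable choices fixed and varying the unreachable one freely already gives 2 equivalent strategies.
No other strategy reproduces this row, so those 2 are the full class: Stay/M/g/w, Stay/R/g/w.

2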